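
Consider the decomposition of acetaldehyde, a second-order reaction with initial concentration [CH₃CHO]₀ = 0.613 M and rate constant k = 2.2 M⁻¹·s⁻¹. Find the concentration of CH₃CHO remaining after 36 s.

0.01237 M

Step 1: For a second-order reaction: 1/[CH₃CHO] = 1/[CH₃CHO]₀ + kt
Step 2: 1/[CH₃CHO] = 1/0.613 + 2.2 × 36
Step 3: 1/[CH₃CHO] = 1.631 + 79.2 = 80.83
Step 4: [CH₃CHO] = 1/80.83 = 0.01237 M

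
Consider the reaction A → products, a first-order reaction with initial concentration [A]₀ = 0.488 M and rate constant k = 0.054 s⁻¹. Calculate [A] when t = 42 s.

0.05052 M

Step 1: For a first-order reaction: [A] = [A]₀ × e^(-kt)
Step 2: [A] = 0.488 × e^(-0.054 × 42)
Step 3: [A] = 0.488 × e^(-2.268)
Step 4: [A] = 0.488 × 0.103519 = 0.05052 M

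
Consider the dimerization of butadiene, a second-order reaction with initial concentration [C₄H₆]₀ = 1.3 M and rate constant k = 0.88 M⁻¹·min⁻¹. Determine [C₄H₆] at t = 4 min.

0.2331 M

Step 1: For a second-order reaction: 1/[C₄H₆] = 1/[C₄H₆]₀ + kt
Step 2: 1/[C₄H₆] = 1/1.3 + 0.88 × 4
Step 3: 1/[C₄H₆] = 0.7692 + 3.52 = 4.289
Step 4: [C₄H₆] = 1/4.289 = 0.2331 M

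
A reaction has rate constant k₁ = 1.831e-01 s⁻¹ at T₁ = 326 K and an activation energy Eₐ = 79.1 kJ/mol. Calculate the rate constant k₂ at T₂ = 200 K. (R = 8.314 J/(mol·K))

1.895e-09 s⁻¹

Step 1: Use the two-temperature Arrhenius form: ln(k₂/k₁) = -Eₐ/R × (1/T₂ - 1/T₁)
Step 2: Convert Eₐ to J/mol: 79.1 kJ/mol = 79100 J/mol
Step 3: 1/T₂ - 1/T₁ = 1/200 - 1/326 = 1.932515e-03 K⁻¹
Step 4: ln(k₂/k₁) = -79100/8.314 × 1.932515e-03 = -18.38609
Step 5: k₂ = k₁ × exp(-18.38609) = 1.831e-01 × 1.03520e-08 = 1.895e-09 s⁻¹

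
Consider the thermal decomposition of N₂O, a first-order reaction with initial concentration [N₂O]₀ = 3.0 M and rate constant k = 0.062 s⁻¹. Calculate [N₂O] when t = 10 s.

1.614 M

Step 1: For a first-order reaction: [N₂O] = [N₂O]₀ × e^(-kt)
Step 2: [N₂O] = 3.0 × e^(-0.062 × 10)
Step 3: [N₂O] = 3.0 × e^(-0.62)
Step 4: [N₂O] = 3.0 × 0.537944 = 1.614 M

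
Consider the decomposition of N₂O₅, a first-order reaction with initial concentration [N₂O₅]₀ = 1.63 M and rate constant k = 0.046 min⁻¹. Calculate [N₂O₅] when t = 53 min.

0.1424 M

Step 1: For a first-order reaction: [N₂O₅] = [N₂O₅]₀ × e^(-kt)
Step 2: [N₂O₅] = 1.63 × e^(-0.046 × 53)
Step 3: [N₂O₅] = 1.63 × e^(-2.438)
Step 4: [N₂O₅] = 1.63 × 0.0873353 = 0.1424 M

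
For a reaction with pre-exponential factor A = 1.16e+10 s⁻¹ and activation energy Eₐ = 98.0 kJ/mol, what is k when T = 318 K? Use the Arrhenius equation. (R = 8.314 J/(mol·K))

9.26e-07 s⁻¹

Step 1: Use the Arrhenius equation: k = A × exp(-Eₐ/RT)
Step 2: Convert Eₐ to J/mol: 98.0 kJ/mol = 98000 J/mol
Step 3: Calculate the exponent: -Eₐ/(RT) = -98000/(8.314 × 318) = -37.06713
Step 4: k = 1.16e+10 × exp(-37.06713)
Step 5: k = 1.16e+10 × 7.97903e-17 = 9.2557e-07 s⁻¹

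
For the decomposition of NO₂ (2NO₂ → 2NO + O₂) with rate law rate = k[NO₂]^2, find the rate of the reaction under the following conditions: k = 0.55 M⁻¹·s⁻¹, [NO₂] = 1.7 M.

1.589 M/s

Step 1: Identify the rate law: rate = k[NO₂]^2
Step 2: Substitute values: rate = 0.55 × (1.7)^2
Step 3: Calculate: rate = 0.55 × 2.89 = 1.5895 M/s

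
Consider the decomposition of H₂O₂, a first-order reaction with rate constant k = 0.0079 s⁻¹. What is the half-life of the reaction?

87.74 s

Step 1: For a first-order reaction, t₁/₂ = ln(2)/k
Step 2: t₁/₂ = ln(2)/0.0079
Step 3: t₁/₂ = 0.6931/0.0079 = 87.74 s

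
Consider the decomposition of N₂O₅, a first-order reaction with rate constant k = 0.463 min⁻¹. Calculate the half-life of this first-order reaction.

1.497 min

Step 1: For a first-order reaction, t₁/₂ = ln(2)/k
Step 2: t₁/₂ = ln(2)/0.463
Step 3: t₁/₂ = 0.6931/0.463 = 1.497 min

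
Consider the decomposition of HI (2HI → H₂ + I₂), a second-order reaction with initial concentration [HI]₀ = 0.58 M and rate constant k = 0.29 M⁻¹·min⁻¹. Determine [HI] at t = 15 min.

0.1646 M

Step 1: For a second-order reaction: 1/[HI] = 1/[HI]₀ + kt
Step 2: 1/[HI] = 1/0.58 + 0.29 × 15
Step 3: 1/[HI] = 1.724 + 4.35 = 6.074
Step 4: [HI] = 1/6.074 = 0.1646 M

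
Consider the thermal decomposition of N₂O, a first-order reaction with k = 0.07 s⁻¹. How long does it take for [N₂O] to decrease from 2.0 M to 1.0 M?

9.902 s

Step 1: For first-order: t = ln([N₂O]₀/[N₂O])/k
Step 2: t = ln(2.0/1.0)/0.07
Step 3: t = ln(2)/0.07
Step 4: t = 0.6931/0.07 = 9.902 s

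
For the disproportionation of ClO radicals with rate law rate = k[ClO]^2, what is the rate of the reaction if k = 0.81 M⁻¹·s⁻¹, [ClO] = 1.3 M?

1.369 M/s

Step 1: Identify the rate law: rate = k[ClO]^2
Step 2: Substitute values: rate = 0.81 × (1.3)^2
Step 3: Calculate: rate = 0.81 × 1.69 = 1.3689 M/s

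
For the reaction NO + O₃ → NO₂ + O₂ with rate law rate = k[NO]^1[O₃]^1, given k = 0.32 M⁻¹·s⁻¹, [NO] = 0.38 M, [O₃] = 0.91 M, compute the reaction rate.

0.1107 M/s

Step 1: The rate law is rate = k[NO]^1[O₃]^1
Step 2: Substitute: rate = 0.32 × (0.38)^1 × (0.91)^1
Step 3: rate = 0.32 × 0.38 × 0.91 = 0.110656 M/s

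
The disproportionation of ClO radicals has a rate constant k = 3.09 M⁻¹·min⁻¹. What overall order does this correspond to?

second order (2)

Step 1: The units of k for an nth-order reaction are (concentration)^(1-n)·(time)⁻¹.
Step 2: Here k has units M⁻¹·min⁻¹, so the concentration exponent is -1.
Step 3: 1 - n = -1 ⇒ n = 2. The reaction is second order.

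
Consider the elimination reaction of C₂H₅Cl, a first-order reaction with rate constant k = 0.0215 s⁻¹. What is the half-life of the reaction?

32.24 s

Step 1: For a first-order reaction, t₁/₂ = ln(2)/k
Step 2: t₁/₂ = ln(2)/0.0215
Step 3: t₁/₂ = 0.6931/0.0215 = 32.24 s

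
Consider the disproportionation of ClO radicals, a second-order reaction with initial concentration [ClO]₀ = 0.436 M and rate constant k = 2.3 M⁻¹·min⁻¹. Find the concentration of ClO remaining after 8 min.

0.04832 M

Step 1: For a second-order reaction: 1/[ClO] = 1/[ClO]₀ + kt
Step 2: 1/[ClO] = 1/0.436 + 2.3 × 8
Step 3: 1/[ClO] = 2.294 + 18.4 = 20.69
Step 4: [ClO] = 1/20.69 = 0.04832 M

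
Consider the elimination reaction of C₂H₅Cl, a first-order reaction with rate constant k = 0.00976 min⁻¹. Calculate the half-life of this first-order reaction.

71.02 min

Step 1: For a first-order reaction, t₁/₂ = ln(2)/k
Step 2: t₁/₂ = ln(2)/0.00976
Step 3: t₁/₂ = 0.6931/0.00976 = 71.02 min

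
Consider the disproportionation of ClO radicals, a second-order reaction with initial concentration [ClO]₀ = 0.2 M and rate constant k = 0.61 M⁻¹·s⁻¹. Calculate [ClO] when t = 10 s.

0.09009 M

Step 1: For a second-order reaction: 1/[ClO] = 1/[ClO]₀ + kt
Step 2: 1/[ClO] = 1/0.2 + 0.61 × 10
Step 3: 1/[ClO] = 5 + 6.1 = 11.1
Step 4: [ClO] = 1/11.1 = 0.09009 M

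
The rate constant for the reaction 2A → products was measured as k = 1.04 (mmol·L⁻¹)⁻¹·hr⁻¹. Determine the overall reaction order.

second order (2)

Step 1: The units of k for an nth-order reaction are (concentration)^(1-n)·(time)⁻¹.
Step 2: Here k has units (mmol·L⁻¹)⁻¹·hr⁻¹, so the concentration exponent is -1.
Step 3: 1 - n = -1 ⇒ n = 2. The reaction is second order.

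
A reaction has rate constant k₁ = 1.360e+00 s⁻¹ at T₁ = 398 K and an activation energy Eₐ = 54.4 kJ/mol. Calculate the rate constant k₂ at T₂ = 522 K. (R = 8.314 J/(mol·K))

6.755e+01 s⁻¹

Step 1: Use the two-temperature Arrhenius form: ln(k₂/k₁) = -Eₐ/R × (1/T₂ - 1/T₁)
Step 2: Convert Eₐ to J/mol: 54.4 kJ/mol = 54400 J/mol
Step 3: 1/T₂ - 1/T₁ = 1/522 - 1/398 = -5.968540e-04 K⁻¹
Step 4: ln(k₂/k₁) = -54400/8.314 × -5.968540e-04 = 3.90532
Step 5: k₂ = k₁ × exp(3.90532) = 1.360e+00 × 4.96660e+01 = 6.755e+01 s⁻¹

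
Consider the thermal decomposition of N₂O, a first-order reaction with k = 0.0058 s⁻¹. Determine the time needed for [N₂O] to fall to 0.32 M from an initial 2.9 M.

380 s

Step 1: For first-order: t = ln([N₂O]₀/[N₂O])/k
Step 2: t = ln(2.9/0.32)/0.0058
Step 3: t = ln(9.062)/0.0058
Step 4: t = 2.204/0.0058 = 380 s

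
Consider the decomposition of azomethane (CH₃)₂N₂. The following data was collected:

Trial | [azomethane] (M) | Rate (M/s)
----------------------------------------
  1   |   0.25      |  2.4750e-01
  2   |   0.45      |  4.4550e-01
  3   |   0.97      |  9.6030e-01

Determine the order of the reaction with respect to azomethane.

first order (1)

Step 1: Compare trials to find order n where rate₂/rate₁ = ([azomethane]₂/[azomethane]₁)^n
Step 2: rate₂/rate₁ = 4.4550e-01/2.4750e-01 = 1.8
Step 3: [azomethane]₂/[azomethane]₁ = 0.45/0.25 = 1.8
Step 4: n = ln(1.8)/ln(1.8) = 1.00 ≈ 1
Step 5: The reaction is first order in azomethane.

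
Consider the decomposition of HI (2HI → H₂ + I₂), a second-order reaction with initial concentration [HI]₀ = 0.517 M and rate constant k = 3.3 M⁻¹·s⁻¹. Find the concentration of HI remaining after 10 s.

0.02863 M

Step 1: For a second-order reaction: 1/[HI] = 1/[HI]₀ + kt
Step 2: 1/[HI] = 1/0.517 + 3.3 × 10
Step 3: 1/[HI] = 1.934 + 33 = 34.93
Step 4: [HI] = 1/34.93 = 0.02863 M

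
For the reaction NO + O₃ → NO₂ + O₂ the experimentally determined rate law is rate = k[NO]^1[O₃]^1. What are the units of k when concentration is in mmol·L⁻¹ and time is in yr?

(mmol·L⁻¹)⁻¹·yr⁻¹

Step 1: Overall order = 1 + 1 = 2.
Step 2: rate has units mmol·L⁻¹·yr⁻¹; [NO]^1[O₃]^1 has units (mmol·L⁻¹)^2.
Step 3: k = rate/([NO]^1[O₃]^1), so units of k = (mmol·L⁻¹)^(1-2)·yr⁻¹ = (mmol·L⁻¹)⁻¹·yr⁻¹.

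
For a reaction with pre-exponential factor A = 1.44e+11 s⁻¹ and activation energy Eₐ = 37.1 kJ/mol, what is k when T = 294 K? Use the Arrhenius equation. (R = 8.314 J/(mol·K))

3.69e+04 s⁻¹

Step 1: Use the Arrhenius equation: k = A × exp(-Eₐ/RT)
Step 2: Convert Eₐ to J/mol: 37.1 kJ/mol = 37100 J/mol
Step 3: Calculate the exponent: -Eₐ/(RT) = -37100/(8.314 × 294) = -15.17807
Step 4: k = 1.44e+11 × exp(-15.17807)
Step 5: k = 1.44e+11 × 2.56005e-07 = 3.6865e+04 s⁻¹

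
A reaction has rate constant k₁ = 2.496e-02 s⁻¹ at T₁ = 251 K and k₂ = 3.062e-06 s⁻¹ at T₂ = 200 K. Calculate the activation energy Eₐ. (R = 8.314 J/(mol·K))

73.7 kJ/mol

Step 1: Use the two-temperature Arrhenius form: ln(k₂/k₁) = -Eₐ/R × (1/T₂ - 1/T₁)
Step 2: ln(k₂/k₁) = ln(3.062e-06/2.496e-02) = ln(0.000122676) = -9.00596
Step 3: 1/T₂ - 1/T₁ = 1/200 - 1/251 = 1.015936e-03 K⁻¹
Step 4: Eₐ = -R × ln(k₂/k₁) / (1/T₂ - 1/T₁) = -8.314 × -9.00596 / 1.015936e-03
Step 5: Eₐ = 7.3701e+04 J/mol = 73.7 kJ/mol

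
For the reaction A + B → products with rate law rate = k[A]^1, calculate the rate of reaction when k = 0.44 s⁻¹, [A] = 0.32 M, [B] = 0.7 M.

0.1408 M/s

Step 1: The rate law is rate = k[A]^1
Step 2: Note that the rate does not depend on [B] (zero order in B).
Step 3: rate = 0.44 × (0.32)^1 = 0.1408 M/s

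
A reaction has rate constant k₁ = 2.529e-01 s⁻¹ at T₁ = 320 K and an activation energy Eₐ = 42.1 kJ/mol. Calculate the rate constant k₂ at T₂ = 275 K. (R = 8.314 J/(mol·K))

1.898e-02 s⁻¹

Step 1: Use the two-temperature Arrhenius form: ln(k₂/k₁) = -Eₐ/R × (1/T₂ - 1/T₁)
Step 2: Convert Eₐ to J/mol: 42.1 kJ/mol = 42100 J/mol
Step 3: 1/T₂ - 1/T₁ = 1/275 - 1/320 = 5.113636e-04 K⁻¹
Step 4: ln(k₂/k₁) = -42100/8.314 × 5.113636e-04 = -2.58942
Step 5: k₂ = k₁ × exp(-2.58942) = 2.529e-01 × 7.50636e-02 = 1.898e-02 s⁻¹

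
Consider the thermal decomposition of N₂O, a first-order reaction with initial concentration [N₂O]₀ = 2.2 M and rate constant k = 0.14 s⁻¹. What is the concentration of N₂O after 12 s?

0.41 M

Step 1: For a first-order reaction: [N₂O] = [N₂O]₀ × e^(-kt)
Step 2: [N₂O] = 2.2 × e^(-0.14 × 12)
Step 3: [N₂O] = 2.2 × e^(-1.68)
Step 4: [N₂O] = 2.2 × 0.186374 = 0.41 M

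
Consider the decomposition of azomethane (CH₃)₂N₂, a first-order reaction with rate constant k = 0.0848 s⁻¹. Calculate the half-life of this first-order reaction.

8.174 s

Step 1: For a first-order reaction, t₁/₂ = ln(2)/k
Step 2: t₁/₂ = ln(2)/0.0848
Step 3: t₁/₂ = 0.6931/0.0848 = 8.174 s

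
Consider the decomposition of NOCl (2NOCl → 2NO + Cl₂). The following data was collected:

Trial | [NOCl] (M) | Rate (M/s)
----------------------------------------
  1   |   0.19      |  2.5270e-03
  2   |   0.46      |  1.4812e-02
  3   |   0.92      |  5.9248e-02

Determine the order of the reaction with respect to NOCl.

second order (2)

Step 1: Compare trials to find order n where rate₂/rate₁ = ([NOCl]₂/[NOCl]₁)^n
Step 2: rate₂/rate₁ = 1.4812e-02/2.5270e-03 = 5.861
Step 3: [NOCl]₂/[NOCl]₁ = 0.46/0.19 = 2.421
Step 4: n = ln(5.861)/ln(2.421) = 2.00 ≈ 2
Step 5: The reaction is second order in NOCl.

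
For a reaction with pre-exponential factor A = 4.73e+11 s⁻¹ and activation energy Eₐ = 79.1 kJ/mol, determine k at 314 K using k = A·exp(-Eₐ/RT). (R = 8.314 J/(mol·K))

3.28e-02 s⁻¹

Step 1: Use the Arrhenius equation: k = A × exp(-Eₐ/RT)
Step 2: Convert Eₐ to J/mol: 79.1 kJ/mol = 79100 J/mol
Step 3: Calculate the exponent: -Eₐ/(RT) = -79100/(8.314 × 314) = -30.29959
Step 4: k = 4.73e+11 × exp(-30.29959)
Step 5: k = 4.73e+11 × 6.93514e-14 = 3.2803e-02 s⁻¹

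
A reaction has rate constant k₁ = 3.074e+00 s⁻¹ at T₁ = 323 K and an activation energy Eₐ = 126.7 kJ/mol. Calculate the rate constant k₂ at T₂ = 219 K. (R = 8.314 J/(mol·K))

5.717e-10 s⁻¹

Step 1: Use the two-temperature Arrhenius form: ln(k₂/k₁) = -Eₐ/R × (1/T₂ - 1/T₁)
Step 2: Convert Eₐ to J/mol: 126.7 kJ/mol = 126700 J/mol
Step 3: 1/T₂ - 1/T₁ = 1/219 - 1/323 = 1.470235e-03 K⁻¹
Step 4: ln(k₂/k₁) = -126700/8.314 × 1.470235e-03 = -22.40543
Step 5: k₂ = k₁ × exp(-22.40543) = 3.074e+00 × 1.85971e-10 = 5.717e-10 s⁻¹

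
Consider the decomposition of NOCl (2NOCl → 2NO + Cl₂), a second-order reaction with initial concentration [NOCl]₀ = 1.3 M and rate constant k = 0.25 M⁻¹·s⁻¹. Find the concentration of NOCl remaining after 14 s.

0.2342 M

Step 1: For a second-order reaction: 1/[NOCl] = 1/[NOCl]₀ + kt
Step 2: 1/[NOCl] = 1/1.3 + 0.25 × 14
Step 3: 1/[NOCl] = 0.7692 + 3.5 = 4.269
Step 4: [NOCl] = 1/4.269 = 0.2342 M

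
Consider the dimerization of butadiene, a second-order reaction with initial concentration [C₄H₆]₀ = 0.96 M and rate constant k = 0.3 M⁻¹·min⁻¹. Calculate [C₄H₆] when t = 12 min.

0.2154 M

Step 1: For a second-order reaction: 1/[C₄H₆] = 1/[C₄H₆]₀ + kt
Step 2: 1/[C₄H₆] = 1/0.96 + 0.3 × 12
Step 3: 1/[C₄H₆] = 1.042 + 3.6 = 4.642
Step 4: [C₄H₆] = 1/4.642 = 0.2154 M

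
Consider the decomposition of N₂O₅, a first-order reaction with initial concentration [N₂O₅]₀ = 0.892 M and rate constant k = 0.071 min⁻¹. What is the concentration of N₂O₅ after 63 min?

0.01018 M

Step 1: For a first-order reaction: [N₂O₅] = [N₂O₅]₀ × e^(-kt)
Step 2: [N₂O₅] = 0.892 × e^(-0.071 × 63)
Step 3: [N₂O₅] = 0.892 × e^(-4.473)
Step 4: [N₂O₅] = 0.892 × 0.011413 = 0.01018 M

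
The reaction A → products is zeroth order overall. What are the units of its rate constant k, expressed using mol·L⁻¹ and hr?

mol·L⁻¹·hr⁻¹

Step 1: For overall order n, rate = k × (concentration)^n.
Step 2: Rate has units mol·L⁻¹·hr⁻¹; concentration term has units (mol·L⁻¹)^0.
Step 3: k = rate / (concentration)^n, so units of k = (mol·L⁻¹)^(1-0)·hr⁻¹ = mol·L⁻¹·hr⁻¹.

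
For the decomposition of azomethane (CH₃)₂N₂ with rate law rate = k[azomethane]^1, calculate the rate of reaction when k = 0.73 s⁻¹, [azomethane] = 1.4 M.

1.022 M/s

Step 1: Identify the rate law: rate = k[azomethane]^1
Step 2: Substitute values: rate = 0.73 × (1.4)^1
Step 3: Calculate: rate = 0.73 × 1.4 = 1.022 M/s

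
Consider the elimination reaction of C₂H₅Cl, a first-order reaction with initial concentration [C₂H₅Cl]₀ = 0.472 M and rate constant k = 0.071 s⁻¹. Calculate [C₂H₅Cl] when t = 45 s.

0.01934 M

Step 1: For a first-order reaction: [C₂H₅Cl] = [C₂H₅Cl]₀ × e^(-kt)
Step 2: [C₂H₅Cl] = 0.472 × e^(-0.071 × 45)
Step 3: [C₂H₅Cl] = 0.472 × e^(-3.195)
Step 4: [C₂H₅Cl] = 0.472 × 0.0409665 = 0.01934 M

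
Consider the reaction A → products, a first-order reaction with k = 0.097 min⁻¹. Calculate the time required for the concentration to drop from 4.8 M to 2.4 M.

7.146 min

Step 1: For first-order: t = ln([A]₀/[A])/k
Step 2: t = ln(4.8/2.4)/0.097
Step 3: t = ln(2)/0.097
Step 4: t = 0.6931/0.097 = 7.146 min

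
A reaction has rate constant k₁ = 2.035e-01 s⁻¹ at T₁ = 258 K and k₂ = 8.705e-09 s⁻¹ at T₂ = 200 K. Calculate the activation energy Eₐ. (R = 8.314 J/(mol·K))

125.5 kJ/mol

Step 1: Use the two-temperature Arrhenius form: ln(k₂/k₁) = -Eₐ/R × (1/T₂ - 1/T₁)
Step 2: ln(k₂/k₁) = ln(8.705e-09/2.035e-01) = ln(4.27764e-08) = -16.9673
Step 3: 1/T₂ - 1/T₁ = 1/200 - 1/258 = 1.124031e-03 K⁻¹
Step 4: Eₐ = -R × ln(k₂/k₁) / (1/T₂ - 1/T₁) = -8.314 × -16.9673 / 1.124031e-03
Step 5: Eₐ = 1.2550e+05 J/mol = 125.5 kJ/mol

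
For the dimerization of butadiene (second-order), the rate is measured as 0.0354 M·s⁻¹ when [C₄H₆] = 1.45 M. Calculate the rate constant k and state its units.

0.01684 M⁻¹·s⁻¹

Step 1: rate = k[C₄H₆]^2, so k = rate / [C₄H₆]^2.
Step 2: k = 0.0354 / (1.45)^2 = 0.0354 / 2.103.
Step 3: k = 0.01684 M⁻¹·s⁻¹.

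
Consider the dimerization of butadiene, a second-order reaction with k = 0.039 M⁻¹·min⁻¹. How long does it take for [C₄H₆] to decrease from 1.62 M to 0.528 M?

32.73 min

Step 1: For second-order: t = (1/[C₄H₆] - 1/[C₄H₆]₀)/k
Step 2: t = (1/0.528 - 1/1.62)/0.039
Step 3: t = (1.894 - 0.6173)/0.039
Step 4: t = 1.277/0.039 = 32.73 min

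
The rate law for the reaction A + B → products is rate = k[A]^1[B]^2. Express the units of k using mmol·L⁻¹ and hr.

(mmol·L⁻¹)⁻²·hr⁻¹

Step 1: Overall order = 1 + 2 = 3.
Step 2: rate has units mmol·L⁻¹·hr⁻¹; [A]^1[B]^2 has units (mmol·L⁻¹)^3.
Step 3: k = rate/([A]^1[B]^2), so units of k = (mmol·L⁻¹)^(1-3)·hr⁻¹ = (mmol·L⁻¹)⁻²·hr⁻¹.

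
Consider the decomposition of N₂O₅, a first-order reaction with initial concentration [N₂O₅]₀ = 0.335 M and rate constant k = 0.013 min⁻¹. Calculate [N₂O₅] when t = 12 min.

0.2866 M

Step 1: For a first-order reaction: [N₂O₅] = [N₂O₅]₀ × e^(-kt)
Step 2: [N₂O₅] = 0.335 × e^(-0.013 × 12)
Step 3: [N₂O₅] = 0.335 × e^(-0.156)
Step 4: [N₂O₅] = 0.335 × 0.855559 = 0.2866 M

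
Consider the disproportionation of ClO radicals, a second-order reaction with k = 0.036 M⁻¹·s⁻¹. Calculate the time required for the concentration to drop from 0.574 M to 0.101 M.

226.6 s

Step 1: For second-order: t = (1/[ClO] - 1/[ClO]₀)/k
Step 2: t = (1/0.101 - 1/0.574)/0.036
Step 3: t = (9.901 - 1.742)/0.036
Step 4: t = 8.159/0.036 = 226.6 s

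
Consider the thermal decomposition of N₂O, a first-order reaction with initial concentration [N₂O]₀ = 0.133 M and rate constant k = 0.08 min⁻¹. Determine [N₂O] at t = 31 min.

0.01114 M

Step 1: For a first-order reaction: [N₂O] = [N₂O]₀ × e^(-kt)
Step 2: [N₂O] = 0.133 × e^(-0.08 × 31)
Step 3: [N₂O] = 0.133 × e^(-2.48)
Step 4: [N₂O] = 0.133 × 0.0837432 = 0.01114 M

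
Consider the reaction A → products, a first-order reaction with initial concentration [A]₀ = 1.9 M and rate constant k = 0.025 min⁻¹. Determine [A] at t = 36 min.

0.7725 M

Step 1: For a first-order reaction: [A] = [A]₀ × e^(-kt)
Step 2: [A] = 1.9 × e^(-0.025 × 36)
Step 3: [A] = 1.9 × e^(-0.9)
Step 4: [A] = 1.9 × 0.40657 = 0.7725 M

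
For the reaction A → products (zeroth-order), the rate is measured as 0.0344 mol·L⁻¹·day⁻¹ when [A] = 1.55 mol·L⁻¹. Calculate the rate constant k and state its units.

0.0344 mol·L⁻¹·day⁻¹

Step 1: For a zeroth-order reaction, rate = k (independent of concentration).
Step 2: k = rate = 0.0344 mol·L⁻¹·day⁻¹.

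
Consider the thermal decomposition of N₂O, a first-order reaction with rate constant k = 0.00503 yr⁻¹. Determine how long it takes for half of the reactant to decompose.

137.8 yr

Step 1: For a first-order reaction, t₁/₂ = ln(2)/k
Step 2: t₁/₂ = ln(2)/0.00503
Step 3: t₁/₂ = 0.6931/0.00503 = 137.8 yr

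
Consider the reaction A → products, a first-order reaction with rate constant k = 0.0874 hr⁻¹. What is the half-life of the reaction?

7.931 hr

Step 1: For a first-order reaction, t₁/₂ = ln(2)/k
Step 2: t₁/₂ = ln(2)/0.0874
Step 3: t₁/₂ = 0.6931/0.0874 = 7.931 hr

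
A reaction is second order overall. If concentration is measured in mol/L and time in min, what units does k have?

(mol/L)⁻¹·min⁻¹

Step 1: For overall order n, rate = k × (concentration)^n.
Step 2: Rate has units mol/L·min⁻¹; concentration term has units (mol/L)^2.
Step 3: k = rate / (concentration)^n, so units of k = (mol/L)^(1-2)·min⁻¹ = (mol/L)⁻¹·min⁻¹.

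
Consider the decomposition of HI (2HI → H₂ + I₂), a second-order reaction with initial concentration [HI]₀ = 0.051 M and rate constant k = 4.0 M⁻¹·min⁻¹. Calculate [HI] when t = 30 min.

0.007163 M

Step 1: For a second-order reaction: 1/[HI] = 1/[HI]₀ + kt
Step 2: 1/[HI] = 1/0.051 + 4.0 × 30
Step 3: 1/[HI] = 19.61 + 120 = 139.6
Step 4: [HI] = 1/139.6 = 0.007163 M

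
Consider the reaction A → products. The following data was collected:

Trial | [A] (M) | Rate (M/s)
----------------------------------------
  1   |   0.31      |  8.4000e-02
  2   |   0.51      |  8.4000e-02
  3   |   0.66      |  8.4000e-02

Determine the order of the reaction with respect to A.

zeroth order (0)

Step 1: Compare trials - when concentration changes, rate stays constant.
Step 2: rate₂/rate₁ = 8.4000e-02/8.4000e-02 = 1
Step 3: [A]₂/[A]₁ = 0.51/0.31 = 1.645
Step 4: Since rate ratio ≈ (conc ratio)^0, the reaction is zeroth order.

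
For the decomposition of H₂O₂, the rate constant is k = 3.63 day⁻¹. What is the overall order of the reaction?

first order (1)

Step 1: The units of k for an nth-order reaction are (concentration)^(1-n)·(time)⁻¹.
Step 2: Here k has units day⁻¹, so the concentration exponent is 0.
Step 3: 1 - n = 0 ⇒ n = 1. The reaction is first order.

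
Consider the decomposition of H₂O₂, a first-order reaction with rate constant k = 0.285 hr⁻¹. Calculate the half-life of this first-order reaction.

2.432 hr

Step 1: For a first-order reaction, t₁/₂ = ln(2)/k
Step 2: t₁/₂ = ln(2)/0.285
Step 3: t₁/₂ = 0.6931/0.285 = 2.432 hr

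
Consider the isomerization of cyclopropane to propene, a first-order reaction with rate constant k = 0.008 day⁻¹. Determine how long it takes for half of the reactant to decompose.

86.64 day

Step 1: For a first-order reaction, t₁/₂ = ln(2)/k
Step 2: t₁/₂ = ln(2)/0.008
Step 3: t₁/₂ = 0.6931/0.008 = 86.64 day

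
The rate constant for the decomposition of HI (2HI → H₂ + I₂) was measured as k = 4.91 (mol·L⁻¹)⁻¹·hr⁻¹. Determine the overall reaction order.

second order (2)

Step 1: The units of k for an nth-order reaction are (concentration)^(1-n)·(time)⁻¹.
Step 2: Here k has units (mol·L⁻¹)⁻¹·hr⁻¹, so the concentration exponent is -1.
Step 3: 1 - n = -1 ⇒ n = 2. The reaction is second order.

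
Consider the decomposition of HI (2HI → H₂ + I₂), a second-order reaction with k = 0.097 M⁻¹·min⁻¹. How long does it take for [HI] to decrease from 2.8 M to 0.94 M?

7.285 min

Step 1: For second-order: t = (1/[HI] - 1/[HI]₀)/k
Step 2: t = (1/0.94 - 1/2.8)/0.097
Step 3: t = (1.064 - 0.3571)/0.097
Step 4: t = 0.7067/0.097 = 7.285 min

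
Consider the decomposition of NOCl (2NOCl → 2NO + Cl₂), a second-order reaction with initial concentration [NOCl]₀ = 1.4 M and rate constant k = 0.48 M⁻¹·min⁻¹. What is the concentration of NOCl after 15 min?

0.1264 M

Step 1: For a second-order reaction: 1/[NOCl] = 1/[NOCl]₀ + kt
Step 2: 1/[NOCl] = 1/1.4 + 0.48 × 15
Step 3: 1/[NOCl] = 0.7143 + 7.2 = 7.914
Step 4: [NOCl] = 1/7.914 = 0.1264 M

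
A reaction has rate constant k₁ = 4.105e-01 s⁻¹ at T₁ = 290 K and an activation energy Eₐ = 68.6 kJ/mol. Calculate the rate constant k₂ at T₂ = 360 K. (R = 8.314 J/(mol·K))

1.038e+02 s⁻¹

Step 1: Use the two-temperature Arrhenius form: ln(k₂/k₁) = -Eₐ/R × (1/T₂ - 1/T₁)
Step 2: Convert Eₐ to J/mol: 68.6 kJ/mol = 68600 J/mol
Step 3: 1/T₂ - 1/T₁ = 1/360 - 1/290 = -6.704981e-04 K⁻¹
Step 4: ln(k₂/k₁) = -68600/8.314 × -6.704981e-04 = 5.53238
Step 5: k₂ = k₁ × exp(5.53238) = 4.105e-01 × 2.52745e+02 = 1.038e+02 s⁻¹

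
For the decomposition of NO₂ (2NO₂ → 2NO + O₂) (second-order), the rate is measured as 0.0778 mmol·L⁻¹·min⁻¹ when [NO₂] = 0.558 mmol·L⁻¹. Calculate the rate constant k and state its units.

0.2499 (mmol·L⁻¹)⁻¹·min⁻¹

Step 1: rate = k[NO₂]^2, so k = rate / [NO₂]^2.
Step 2: k = 0.0778 / (0.558)^2 = 0.0778 / 0.3114.
Step 3: k = 0.2499 (mmol·L⁻¹)⁻¹·min⁻¹.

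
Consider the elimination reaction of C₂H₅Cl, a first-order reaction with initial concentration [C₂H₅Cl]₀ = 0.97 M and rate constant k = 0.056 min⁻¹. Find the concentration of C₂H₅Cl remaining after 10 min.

0.5541 M

Step 1: For a first-order reaction: [C₂H₅Cl] = [C₂H₅Cl]₀ × e^(-kt)
Step 2: [C₂H₅Cl] = 0.97 × e^(-0.056 × 10)
Step 3: [C₂H₅Cl] = 0.97 × e^(-0.56)
Step 4: [C₂H₅Cl] = 0.97 × 0.571209 = 0.5541 M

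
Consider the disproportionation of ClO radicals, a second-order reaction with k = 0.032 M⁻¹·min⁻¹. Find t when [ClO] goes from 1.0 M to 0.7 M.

13.39 min

Step 1: For second-order: t = (1/[ClO] - 1/[ClO]₀)/k
Step 2: t = (1/0.7 - 1/1.0)/0.032
Step 3: t = (1.429 - 1)/0.032
Step 4: t = 0.4286/0.032 = 13.39 min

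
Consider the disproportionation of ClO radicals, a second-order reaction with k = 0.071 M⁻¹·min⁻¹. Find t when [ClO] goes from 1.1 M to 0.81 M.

4.584 min

Step 1: For second-order: t = (1/[ClO] - 1/[ClO]₀)/k
Step 2: t = (1/0.81 - 1/1.1)/0.071
Step 3: t = (1.235 - 0.9091)/0.071
Step 4: t = 0.3255/0.071 = 4.584 min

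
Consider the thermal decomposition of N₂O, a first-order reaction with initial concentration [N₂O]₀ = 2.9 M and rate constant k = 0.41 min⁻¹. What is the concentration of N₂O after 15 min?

0.006187 M

Step 1: For a first-order reaction: [N₂O] = [N₂O]₀ × e^(-kt)
Step 2: [N₂O] = 2.9 × e^(-0.41 × 15)
Step 3: [N₂O] = 2.9 × e^(-6.15)
Step 4: [N₂O] = 2.9 × 0.00213348 = 0.006187 M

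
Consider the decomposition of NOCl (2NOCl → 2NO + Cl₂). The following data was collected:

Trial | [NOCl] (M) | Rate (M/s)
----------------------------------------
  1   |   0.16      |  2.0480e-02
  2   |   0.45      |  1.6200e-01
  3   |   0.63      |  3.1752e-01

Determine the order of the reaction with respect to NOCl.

second order (2)

Step 1: Compare trials to find order n where rate₂/rate₁ = ([NOCl]₂/[NOCl]₁)^n
Step 2: rate₂/rate₁ = 1.6200e-01/2.0480e-02 = 7.91
Step 3: [NOCl]₂/[NOCl]₁ = 0.45/0.16 = 2.812
Step 4: n = ln(7.91)/ln(2.812) = 2.00 ≈ 2
Step 5: The reaction is second order in NOCl.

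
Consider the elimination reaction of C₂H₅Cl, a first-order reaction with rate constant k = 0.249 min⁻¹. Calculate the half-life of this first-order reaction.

2.784 min

Step 1: For a first-order reaction, t₁/₂ = ln(2)/k
Step 2: t₁/₂ = ln(2)/0.249
Step 3: t₁/₂ = 0.6931/0.249 = 2.784 min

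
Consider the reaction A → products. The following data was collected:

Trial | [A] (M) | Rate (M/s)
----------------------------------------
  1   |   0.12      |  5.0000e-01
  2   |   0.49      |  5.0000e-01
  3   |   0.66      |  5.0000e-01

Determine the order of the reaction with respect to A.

zeroth order (0)

Step 1: Compare trials - when concentration changes, rate stays constant.
Step 2: rate₂/rate₁ = 5.0000e-01/5.0000e-01 = 1
Step 3: [A]₂/[A]₁ = 0.49/0.12 = 4.083
Step 4: Since rate ratio ≈ (conc ratio)^0, the reaction is zeroth order.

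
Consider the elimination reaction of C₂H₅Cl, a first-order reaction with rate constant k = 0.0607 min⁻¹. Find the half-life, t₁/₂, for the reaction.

11.42 min

Step 1: For a first-order reaction, t₁/₂ = ln(2)/k
Step 2: t₁/₂ = ln(2)/0.0607
Step 3: t₁/₂ = 0.6931/0.0607 = 11.42 min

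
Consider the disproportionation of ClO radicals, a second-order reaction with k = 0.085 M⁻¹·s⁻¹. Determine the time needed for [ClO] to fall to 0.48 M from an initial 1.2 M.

14.71 s

Step 1: For second-order: t = (1/[ClO] - 1/[ClO]₀)/k
Step 2: t = (1/0.48 - 1/1.2)/0.085
Step 3: t = (2.083 - 0.8333)/0.085
Step 4: t = 1.25/0.085 = 14.71 s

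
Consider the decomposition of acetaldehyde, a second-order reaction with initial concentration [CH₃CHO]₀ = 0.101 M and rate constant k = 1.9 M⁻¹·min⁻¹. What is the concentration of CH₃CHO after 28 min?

0.01585 M

Step 1: For a second-order reaction: 1/[CH₃CHO] = 1/[CH₃CHO]₀ + kt
Step 2: 1/[CH₃CHO] = 1/0.101 + 1.9 × 28
Step 3: 1/[CH₃CHO] = 9.901 + 53.2 = 63.1
Step 4: [CH₃CHO] = 1/63.1 = 0.01585 M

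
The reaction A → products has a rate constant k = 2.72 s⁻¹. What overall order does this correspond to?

first order (1)

Step 1: The units of k for an nth-order reaction are (concentration)^(1-n)·(time)⁻¹.
Step 2: Here k has units s⁻¹, so the concentration exponent is 0.
Step 3: 1 - n = 0 ⇒ n = 1. The reaction is first order.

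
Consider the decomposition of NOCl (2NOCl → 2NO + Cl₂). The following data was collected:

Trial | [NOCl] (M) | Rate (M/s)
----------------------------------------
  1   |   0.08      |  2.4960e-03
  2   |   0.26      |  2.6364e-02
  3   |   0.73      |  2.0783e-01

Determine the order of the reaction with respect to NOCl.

second order (2)

Step 1: Compare trials to find order n where rate₂/rate₁ = ([NOCl]₂/[NOCl]₁)^n
Step 2: rate₂/rate₁ = 2.6364e-02/2.4960e-03 = 10.56
Step 3: [NOCl]₂/[NOCl]₁ = 0.26/0.08 = 3.25
Step 4: n = ln(10.56)/ln(3.25) = 2.00 ≈ 2
Step 5: The reaction is second order in NOCl.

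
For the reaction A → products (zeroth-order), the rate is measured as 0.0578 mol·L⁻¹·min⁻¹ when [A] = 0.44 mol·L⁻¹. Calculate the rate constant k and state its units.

0.0578 mol·L⁻¹·min⁻¹

Step 1: For a zeroth-order reaction, rate = k (independent of concentration).
Step 2: k = rate = 0.0578 mol·L⁻¹·min⁻¹.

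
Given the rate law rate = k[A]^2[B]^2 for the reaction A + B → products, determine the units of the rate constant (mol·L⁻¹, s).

(mol·L⁻¹)⁻³·s⁻¹

Step 1: Overall order = 2 + 2 = 4.
Step 2: rate has units mol·L⁻¹·s⁻¹; [A]^2[B]^2 has units (mol·L⁻¹)^4.
Step 3: k = rate/([A]^2[B]^2), so units of k = (mol·L⁻¹)^(1-4)·s⁻¹ = (mol·L⁻¹)⁻³·s⁻¹.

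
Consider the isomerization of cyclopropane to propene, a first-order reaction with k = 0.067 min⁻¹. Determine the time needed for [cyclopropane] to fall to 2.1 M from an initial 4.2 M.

10.35 min

Step 1: For first-order: t = ln([cyclopropane]₀/[cyclopropane])/k
Step 2: t = ln(4.2/2.1)/0.067
Step 3: t = ln(2)/0.067
Step 4: t = 0.6931/0.067 = 10.35 min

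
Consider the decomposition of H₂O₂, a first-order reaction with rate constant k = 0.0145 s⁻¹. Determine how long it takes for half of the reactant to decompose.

47.8 s

Step 1: For a first-order reaction, t₁/₂ = ln(2)/k
Step 2: t₁/₂ = ln(2)/0.0145
Step 3: t₁/₂ = 0.6931/0.0145 = 47.8 s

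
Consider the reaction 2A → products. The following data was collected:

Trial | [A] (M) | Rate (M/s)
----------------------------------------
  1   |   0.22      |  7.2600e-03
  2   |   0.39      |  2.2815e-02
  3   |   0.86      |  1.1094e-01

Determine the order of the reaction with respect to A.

second order (2)

Step 1: Compare trials to find order n where rate₂/rate₁ = ([A]₂/[A]₁)^n
Step 2: rate₂/rate₁ = 2.2815e-02/7.2600e-03 = 3.143
Step 3: [A]₂/[A]₁ = 0.39/0.22 = 1.773
Step 4: n = ln(3.143)/ln(1.773) = 2.00 ≈ 2
Step 5: The reaction is second order in A.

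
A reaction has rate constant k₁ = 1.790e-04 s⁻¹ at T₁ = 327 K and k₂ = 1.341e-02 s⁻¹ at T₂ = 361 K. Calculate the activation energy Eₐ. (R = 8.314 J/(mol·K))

124.6 kJ/mol

Step 1: Use the two-temperature Arrhenius form: ln(k₂/k₁) = -Eₐ/R × (1/T₂ - 1/T₁)
Step 2: ln(k₂/k₁) = ln(1.341e-02/1.790e-04) = ln(74.9162) = 4.31637
Step 3: 1/T₂ - 1/T₁ = 1/361 - 1/327 = -2.880209e-04 K⁻¹
Step 4: Eₐ = -R × ln(k₂/k₁) / (1/T₂ - 1/T₁) = -8.314 × 4.31637 / -2.880209e-04
Step 5: Eₐ = 1.2460e+05 J/mol = 124.6 kJ/mol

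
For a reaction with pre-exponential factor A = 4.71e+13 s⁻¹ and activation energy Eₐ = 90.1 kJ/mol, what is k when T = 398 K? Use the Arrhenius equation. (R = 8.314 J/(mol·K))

7.04e+01 s⁻¹

Step 1: Use the Arrhenius equation: k = A × exp(-Eₐ/RT)
Step 2: Convert Eₐ to J/mol: 90.1 kJ/mol = 90100 J/mol
Step 3: Calculate the exponent: -Eₐ/(RT) = -90100/(8.314 × 398) = -27.22900
Step 4: k = 4.71e+13 × exp(-27.22900)
Step 5: k = 4.71e+13 × 1.49484e-12 = 7.0407e+01 s⁻¹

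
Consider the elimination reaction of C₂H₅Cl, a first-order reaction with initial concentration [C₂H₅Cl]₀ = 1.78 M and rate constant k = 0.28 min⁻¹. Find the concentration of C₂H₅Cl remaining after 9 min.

0.1432 M

Step 1: For a first-order reaction: [C₂H₅Cl] = [C₂H₅Cl]₀ × e^(-kt)
Step 2: [C₂H₅Cl] = 1.78 × e^(-0.28 × 9)
Step 3: [C₂H₅Cl] = 1.78 × e^(-2.52)
Step 4: [C₂H₅Cl] = 1.78 × 0.0804596 = 0.1432 M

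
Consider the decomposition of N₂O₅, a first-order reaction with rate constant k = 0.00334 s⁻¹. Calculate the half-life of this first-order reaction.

207.5 s

Step 1: For a first-order reaction, t₁/₂ = ln(2)/k
Step 2: t₁/₂ = ln(2)/0.00334
Step 3: t₁/₂ = 0.6931/0.00334 = 207.5 s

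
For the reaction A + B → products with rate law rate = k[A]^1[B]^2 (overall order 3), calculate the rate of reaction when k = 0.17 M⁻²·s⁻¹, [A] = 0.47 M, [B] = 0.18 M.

0.002589 M/s

Step 1: The rate law is rate = k[A]^1[B]^2, overall order = 1+2 = 3
Step 2: Substitute values: rate = 0.17 × (0.47)^1 × (0.18)^2
Step 3: rate = 0.17 × 0.47 × 0.0324 = 0.00258876 M/s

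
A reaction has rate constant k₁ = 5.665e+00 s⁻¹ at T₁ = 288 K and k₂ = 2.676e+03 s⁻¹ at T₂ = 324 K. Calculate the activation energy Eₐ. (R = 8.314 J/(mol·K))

132.7 kJ/mol

Step 1: Use the two-temperature Arrhenius form: ln(k₂/k₁) = -Eₐ/R × (1/T₂ - 1/T₁)
Step 2: ln(k₂/k₁) = ln(2.676e+03/5.665e+00) = ln(472.374) = 6.15777
Step 3: 1/T₂ - 1/T₁ = 1/324 - 1/288 = -3.858025e-04 K⁻¹
Step 4: Eₐ = -R × ln(k₂/k₁) / (1/T₂ - 1/T₁) = -8.314 × 6.15777 / -3.858025e-04
Step 5: Eₐ = 1.3270e+05 J/mol = 132.7 kJ/mol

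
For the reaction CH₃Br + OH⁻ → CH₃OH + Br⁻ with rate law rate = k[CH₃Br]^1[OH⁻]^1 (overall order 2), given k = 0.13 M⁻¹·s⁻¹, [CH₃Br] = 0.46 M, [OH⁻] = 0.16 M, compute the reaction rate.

0.009568 M/s

Step 1: The rate law is rate = k[CH₃Br]^1[OH⁻]^1, overall order = 1+1 = 2
Step 2: Substitute values: rate = 0.13 × (0.46)^1 × (0.16)^1
Step 3: rate = 0.13 × 0.46 × 0.16 = 0.009568 M/s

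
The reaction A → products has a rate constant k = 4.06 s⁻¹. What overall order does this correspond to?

first order (1)

Step 1: The units of k for an nth-order reaction are (concentration)^(1-n)·(time)⁻¹.
Step 2: Here k has units s⁻¹, so the concentration exponent is 0.
Step 3: 1 - n = 0 ⇒ n = 1. The reaction is first order.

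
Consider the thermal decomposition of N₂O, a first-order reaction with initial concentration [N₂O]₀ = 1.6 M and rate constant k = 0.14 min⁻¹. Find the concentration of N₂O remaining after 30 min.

0.02399 M

Step 1: For a first-order reaction: [N₂O] = [N₂O]₀ × e^(-kt)
Step 2: [N₂O] = 1.6 × e^(-0.14 × 30)
Step 3: [N₂O] = 1.6 × e^(-4.2)
Step 4: [N₂O] = 1.6 × 0.0149956 = 0.02399 M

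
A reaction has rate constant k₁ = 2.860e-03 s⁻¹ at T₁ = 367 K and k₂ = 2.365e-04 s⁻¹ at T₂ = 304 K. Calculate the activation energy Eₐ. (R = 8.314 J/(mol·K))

36.7 kJ/mol

Step 1: Use the two-temperature Arrhenius form: ln(k₂/k₁) = -Eₐ/R × (1/T₂ - 1/T₁)
Step 2: ln(k₂/k₁) = ln(2.365e-04/2.860e-03) = ln(0.0826923) = -2.49263
Step 3: 1/T₂ - 1/T₁ = 1/304 - 1/367 = 5.646780e-04 K⁻¹
Step 4: Eₐ = -R × ln(k₂/k₁) / (1/T₂ - 1/T₁) = -8.314 × -2.49263 / 5.646780e-04
Step 5: Eₐ = 3.6700e+04 J/mol = 36.7 kJ/mol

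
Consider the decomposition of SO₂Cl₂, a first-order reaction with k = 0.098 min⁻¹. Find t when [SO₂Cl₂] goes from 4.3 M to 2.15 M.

7.073 min

Step 1: For first-order: t = ln([SO₂Cl₂]₀/[SO₂Cl₂])/k
Step 2: t = ln(4.3/2.15)/0.098
Step 3: t = ln(2)/0.098
Step 4: t = 0.6931/0.098 = 7.073 min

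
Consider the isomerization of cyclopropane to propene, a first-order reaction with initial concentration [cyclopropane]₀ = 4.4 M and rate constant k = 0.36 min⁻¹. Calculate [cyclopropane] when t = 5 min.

0.7273 M

Step 1: For a first-order reaction: [cyclopropane] = [cyclopropane]₀ × e^(-kt)
Step 2: [cyclopropane] = 4.4 × e^(-0.36 × 5)
Step 3: [cyclopropane] = 4.4 × e^(-1.8)
Step 4: [cyclopropane] = 4.4 × 0.165299 = 0.7273 M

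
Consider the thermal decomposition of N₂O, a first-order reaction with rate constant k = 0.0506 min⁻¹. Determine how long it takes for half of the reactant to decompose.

13.7 min

Step 1: For a first-order reaction, t₁/₂ = ln(2)/k
Step 2: t₁/₂ = ln(2)/0.0506
Step 3: t₁/₂ = 0.6931/0.0506 = 13.7 min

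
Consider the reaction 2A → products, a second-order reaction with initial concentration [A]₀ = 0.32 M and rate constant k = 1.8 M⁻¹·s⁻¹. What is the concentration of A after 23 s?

0.02246 M

Step 1: For a second-order reaction: 1/[A] = 1/[A]₀ + kt
Step 2: 1/[A] = 1/0.32 + 1.8 × 23
Step 3: 1/[A] = 3.125 + 41.4 = 44.52
Step 4: [A] = 1/44.52 = 0.02246 M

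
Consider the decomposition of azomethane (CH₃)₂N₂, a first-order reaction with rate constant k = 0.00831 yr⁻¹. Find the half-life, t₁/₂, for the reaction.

83.41 yr

Step 1: For a first-order reaction, t₁/₂ = ln(2)/k
Step 2: t₁/₂ = ln(2)/0.00831
Step 3: t₁/₂ = 0.6931/0.00831 = 83.41 yr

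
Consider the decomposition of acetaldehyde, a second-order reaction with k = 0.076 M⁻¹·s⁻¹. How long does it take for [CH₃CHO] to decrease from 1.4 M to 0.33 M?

30.47 s

Step 1: For second-order: t = (1/[CH₃CHO] - 1/[CH₃CHO]₀)/k
Step 2: t = (1/0.33 - 1/1.4)/0.076
Step 3: t = (3.03 - 0.7143)/0.076
Step 4: t = 2.316/0.076 = 30.47 s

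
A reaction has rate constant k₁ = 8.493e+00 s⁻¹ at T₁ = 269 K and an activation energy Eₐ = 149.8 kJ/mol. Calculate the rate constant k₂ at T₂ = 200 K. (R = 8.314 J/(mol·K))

7.821e-10 s⁻¹

Step 1: Use the two-temperature Arrhenius form: ln(k₂/k₁) = -Eₐ/R × (1/T₂ - 1/T₁)
Step 2: Convert Eₐ to J/mol: 149.8 kJ/mol = 149800 J/mol
Step 3: 1/T₂ - 1/T₁ = 1/200 - 1/269 = 1.282528e-03 K⁻¹
Step 4: ln(k₂/k₁) = -149800/8.314 × 1.282528e-03 = -23.10833
Step 5: k₂ = k₁ × exp(-23.10833) = 8.493e+00 × 9.20831e-11 = 7.821e-10 s⁻¹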